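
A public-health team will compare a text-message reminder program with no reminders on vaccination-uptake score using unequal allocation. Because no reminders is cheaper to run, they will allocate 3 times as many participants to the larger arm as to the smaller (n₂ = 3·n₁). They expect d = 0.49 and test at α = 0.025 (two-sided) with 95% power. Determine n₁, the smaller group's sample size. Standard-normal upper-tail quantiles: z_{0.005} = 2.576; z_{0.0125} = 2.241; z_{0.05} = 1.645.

With allocation ratio k = n₂/n₁ = 3, Var(x̄₁−x̄₂) = σ²(1/n₁ + 1/(k·n₁)) = σ²·(k+1)/(k·n₁).
So n₁ = (1 + 1/k)·((z_{α/2} + z_β)/d)² = 1.333 × (3.886/0.49)².
n₁ = 1.333 × 62.89 = 83.9.
Round up: n₁ = 84, giving n₂ = 3 × 84 = 252.

n₁ = 84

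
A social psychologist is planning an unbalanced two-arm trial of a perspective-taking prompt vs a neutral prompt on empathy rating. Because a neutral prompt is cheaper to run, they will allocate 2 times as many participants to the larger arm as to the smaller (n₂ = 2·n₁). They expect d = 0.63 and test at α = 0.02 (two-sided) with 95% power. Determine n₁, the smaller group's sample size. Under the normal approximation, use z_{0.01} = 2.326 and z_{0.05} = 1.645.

With allocation ratio k = n₂/n₁ = 2, Var(x̄₁−x̄₂) = σ²(1/n₁ + 1/(k·n₁)) = σ²·(k+1)/(k·n₁).
So n₁ = (1 + 1/k)·((z_{α/2} + z_β)/d)² = 1.500 × (3.971/0.63)².
n₁ = 1.500 × 39.73 = 59.6.
Round up: n₁ = 60, giving n₂ = 2 × 60 = 120.

n₁ = 60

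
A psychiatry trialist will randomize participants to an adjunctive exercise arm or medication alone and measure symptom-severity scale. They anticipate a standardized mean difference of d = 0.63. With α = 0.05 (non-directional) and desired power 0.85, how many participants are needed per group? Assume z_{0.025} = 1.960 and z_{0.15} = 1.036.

For two independent groups with equal n: n = 2·((z_{α/2} + z_β) / d)².
z_{α/2} + z_β = 1.960 + 1.036 = 2.996.
n = 2 × (2.996 / 0.63)² = 2 × 4.756² = 2 × 22.62 = 45.2.
Round up to the next whole participant.

n = 46 per group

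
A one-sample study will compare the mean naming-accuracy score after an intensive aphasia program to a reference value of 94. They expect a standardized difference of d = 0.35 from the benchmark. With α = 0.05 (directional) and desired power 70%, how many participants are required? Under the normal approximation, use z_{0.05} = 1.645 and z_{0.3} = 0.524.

n = 39

For a one-sample test: n = ((z_{α} + z_β) / d)².
z_{α} + z_β = 1.645 + 0.524 = 2.169.
n = (2.169 / 0.35)² = 6.197² = 38.40.
Round up.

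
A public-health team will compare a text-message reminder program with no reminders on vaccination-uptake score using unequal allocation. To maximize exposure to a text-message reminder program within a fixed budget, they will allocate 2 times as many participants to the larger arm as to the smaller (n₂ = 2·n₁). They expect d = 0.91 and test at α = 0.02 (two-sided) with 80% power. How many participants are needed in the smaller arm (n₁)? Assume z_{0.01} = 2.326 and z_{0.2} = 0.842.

n₁ = 19

With allocation ratio k = n₂/n₁ = 2, Var(x̄₁−x̄₂) = σ²(1/n₁ + 1/(k·n₁)) = σ²·(k+1)/(k·n₁).
So n₁ = (1 + 1/k)·((z_{α/2} + z_β)/d)² = 1.500 × (3.168/0.91)².
n₁ = 1.500 × 12.12 = 18.2.
Round up: n₁ = 19, giving n₂ = 2 × 19 = 38.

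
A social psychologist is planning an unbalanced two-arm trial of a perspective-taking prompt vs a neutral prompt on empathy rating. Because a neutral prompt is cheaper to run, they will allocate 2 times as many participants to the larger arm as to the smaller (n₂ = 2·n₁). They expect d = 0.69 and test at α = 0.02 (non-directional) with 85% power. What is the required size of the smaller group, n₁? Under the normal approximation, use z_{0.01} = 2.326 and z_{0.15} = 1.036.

With allocation ratio k = n₂/n₁ = 2, Var(x̄₁−x̄₂) = σ²(1/n₁ + 1/(k·n₁)) = σ²·(k+1)/(k·n₁).
So n₁ = (1 + 1/k)·((z_{α/2} + z_β)/d)² = 1.500 × (3.362/0.69)².
n₁ = 1.500 × 23.74 = 35.6.
Round up: n₁ = 36, giving n₂ = 2 × 36 = 72.

n₁ = 36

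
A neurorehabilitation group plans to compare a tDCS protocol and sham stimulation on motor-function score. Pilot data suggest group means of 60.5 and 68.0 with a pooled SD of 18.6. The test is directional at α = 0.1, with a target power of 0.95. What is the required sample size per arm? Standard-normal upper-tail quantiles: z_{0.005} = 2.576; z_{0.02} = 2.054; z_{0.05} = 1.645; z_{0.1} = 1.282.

n = 106 per group

Cohen's d = |M₁ − M₂| / SD_pooled = |60.5 − 68.0| / 18.6 = 7.5 / 18.6 = 0.403.
For two independent groups with equal n: n = 2·((z_{α} + z_β) / d)².
z_{α} + z_β = 1.282 + 1.645 = 2.927.
n = 2 × (2.927 / 0.403)² = 2 × 7.263² = 2 × 52.75 = 105.5.
Round up to the next whole participant.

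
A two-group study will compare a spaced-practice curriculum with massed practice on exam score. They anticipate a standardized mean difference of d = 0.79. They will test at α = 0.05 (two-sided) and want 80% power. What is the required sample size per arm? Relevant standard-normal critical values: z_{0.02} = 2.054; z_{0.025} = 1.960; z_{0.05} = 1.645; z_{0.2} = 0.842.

For two independent groups with equal n: n = 2·((z_{α/2} + z_β) / d)².
z_{α/2} + z_β = 1.960 + 0.842 = 2.802.
n = 2 × (2.802 / 0.79)² = 2 × 3.547² = 2 × 12.58 = 25.2.
Round up to the next whole participant.

n = 26 per group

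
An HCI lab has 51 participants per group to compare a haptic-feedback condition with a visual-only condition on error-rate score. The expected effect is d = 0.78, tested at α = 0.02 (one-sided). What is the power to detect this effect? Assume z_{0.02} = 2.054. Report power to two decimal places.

For two equal groups, power = Φ(d·√(n/2) − z_{α}).
d·√(n/2) = 0.78 × √(51/2) = 0.78 × 5.050 = 3.939.
z_β = 3.939 − 2.054 = 1.885.
Power = Φ(1.885) = 0.970.

power ≈ 0.97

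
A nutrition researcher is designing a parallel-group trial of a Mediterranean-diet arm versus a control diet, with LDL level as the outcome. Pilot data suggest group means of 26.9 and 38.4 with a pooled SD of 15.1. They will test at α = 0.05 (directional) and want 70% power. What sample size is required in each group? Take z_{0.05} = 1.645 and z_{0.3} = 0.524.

Cohen's d = |M₁ − M₂| / SD_pooled = |26.9 − 38.4| / 15.1 = 11.5 / 15.1 = 0.762.
For two independent groups with equal n: n = 2·((z_{α} + z_β) / d)².
z_{α} + z_β = 1.645 + 0.524 = 2.169.
n = 2 × (2.169 / 0.762)² = 2 × 2.846² = 2 × 8.10 = 16.2.
Round up to the next whole participant.

n = 17 per group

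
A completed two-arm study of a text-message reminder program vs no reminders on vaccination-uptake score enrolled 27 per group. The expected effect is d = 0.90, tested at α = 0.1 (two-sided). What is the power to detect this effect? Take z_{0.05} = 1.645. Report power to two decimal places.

For two equal groups, power = Φ(d·√(n/2) − z_{α/2}).
d·√(n/2) = 0.90 × √(27/2) = 0.90 × 3.674 = 3.307.
z_β = 3.307 − 1.645 = 1.662.
Power = Φ(1.662) = 0.952.

power ≈ 0.95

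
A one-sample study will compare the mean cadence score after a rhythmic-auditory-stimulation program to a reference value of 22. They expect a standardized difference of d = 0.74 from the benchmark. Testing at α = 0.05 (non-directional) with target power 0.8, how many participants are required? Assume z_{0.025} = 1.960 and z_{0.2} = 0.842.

n = 15

For a one-sample test: n = ((z_{α/2} + z_β) / d)².
z_{α/2} + z_β = 1.960 + 0.842 = 2.802.
n = (2.802 / 0.74)² = 3.786² = 14.34.
Round up.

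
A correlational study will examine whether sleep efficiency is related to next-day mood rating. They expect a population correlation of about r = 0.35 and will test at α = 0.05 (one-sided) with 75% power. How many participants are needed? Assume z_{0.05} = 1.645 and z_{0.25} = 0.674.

Fisher's z: C = ½·ln((1+r)/(1−r)) = ½·ln(2.0769) = 0.3654.
n = ((z_{α} + z_β)/C)² + 3.
(1.645 + 0.674) / 0.3654 = 2.319 / 0.3654 = 6.346.
n = 6.346² + 3 = 40.28 + 3 = 43.3.
Round up.

n = 44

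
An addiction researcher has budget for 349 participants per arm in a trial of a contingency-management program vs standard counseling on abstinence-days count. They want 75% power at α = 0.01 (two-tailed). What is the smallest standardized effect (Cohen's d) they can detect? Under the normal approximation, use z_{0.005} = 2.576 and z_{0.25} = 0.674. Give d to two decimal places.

For two independent groups of n = 349 each: d_min = (z_{α/2} + z_β)·√(2/n).
z-sum = 2.576 + 0.674 = 3.250.
d_min = 3.250 × √(2/349) = 3.250 × 0.0757 = 0.246.

d_min ≈ 0.25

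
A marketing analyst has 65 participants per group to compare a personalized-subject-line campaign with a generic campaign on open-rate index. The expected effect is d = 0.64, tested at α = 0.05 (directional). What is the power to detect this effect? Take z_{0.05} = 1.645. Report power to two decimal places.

For two equal groups, power = Φ(d·√(n/2) − z_{α}).
d·√(n/2) = 0.64 × √(65/2) = 0.64 × 5.701 = 3.649.
z_β = 3.649 − 1.645 = 2.004.
Power = Φ(2.004) = 0.977.

power ≈ 0.98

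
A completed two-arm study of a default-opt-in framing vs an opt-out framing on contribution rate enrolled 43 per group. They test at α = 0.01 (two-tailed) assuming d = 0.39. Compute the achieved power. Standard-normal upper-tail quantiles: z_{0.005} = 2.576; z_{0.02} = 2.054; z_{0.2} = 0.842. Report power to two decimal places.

power ≈ 0.22

For two equal groups, power = Φ(d·√(n/2) − z_{α/2}).
d·√(n/2) = 0.39 × √(43/2) = 0.39 × 4.637 = 1.808.
z_β = 1.808 − 2.576 = -0.768.
Power = Φ(-0.768) = 0.221.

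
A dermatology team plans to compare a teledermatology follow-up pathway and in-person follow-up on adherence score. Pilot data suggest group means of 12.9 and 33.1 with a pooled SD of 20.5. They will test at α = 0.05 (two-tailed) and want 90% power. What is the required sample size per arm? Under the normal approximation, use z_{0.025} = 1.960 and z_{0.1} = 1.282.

Cohen's d = |M₁ − M₂| / SD_pooled = |12.9 − 33.1| / 20.5 = 20.2 / 20.5 = 0.985.
For two independent groups with equal n: n = 2·((z_{α/2} + z_β) / d)².
z_{α/2} + z_β = 1.960 + 1.282 = 3.242.
n = 2 × (3.242 / 0.985)² = 2 × 3.291² = 2 × 10.83 = 21.7.
Round up to the next whole participant.

n = 22 per group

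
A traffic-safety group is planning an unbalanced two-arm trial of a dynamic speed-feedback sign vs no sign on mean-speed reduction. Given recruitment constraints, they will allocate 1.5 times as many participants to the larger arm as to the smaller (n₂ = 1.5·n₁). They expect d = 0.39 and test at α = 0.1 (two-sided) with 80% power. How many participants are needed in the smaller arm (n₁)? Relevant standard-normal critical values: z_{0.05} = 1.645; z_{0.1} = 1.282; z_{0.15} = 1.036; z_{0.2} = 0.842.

n₁ = 68

With allocation ratio k = n₂/n₁ = 1.5, Var(x̄₁−x̄₂) = σ²(1/n₁ + 1/(k·n₁)) = σ²·(k+1)/(k·n₁).
So n₁ = (1 + 1/k)·((z_{α/2} + z_β)/d)² = 1.667 × (2.487/0.39)².
n₁ = 1.667 × 40.67 = 67.8.
Round up: n₁ = 68, giving n₂ = 1.5 × 68 = 102.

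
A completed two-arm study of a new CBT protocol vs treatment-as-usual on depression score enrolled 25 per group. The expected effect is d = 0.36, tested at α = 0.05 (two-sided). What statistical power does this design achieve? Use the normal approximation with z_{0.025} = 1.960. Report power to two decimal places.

For two equal groups, power = Φ(d·√(n/2) − z_{α/2}).
d·√(n/2) = 0.36 × √(25/2) = 0.36 × 3.536 = 1.273.
z_β = 1.273 − 1.960 = -0.687.
Power = Φ(-0.687) = 0.246.

power ≈ 0.25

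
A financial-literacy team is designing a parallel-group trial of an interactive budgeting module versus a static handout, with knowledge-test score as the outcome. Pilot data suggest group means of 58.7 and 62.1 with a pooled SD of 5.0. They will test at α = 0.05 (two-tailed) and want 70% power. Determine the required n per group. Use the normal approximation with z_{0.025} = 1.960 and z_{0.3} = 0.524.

Cohen's d = |M₁ − M₂| / SD_pooled = |58.7 − 62.1| / 5.0 = 3.4 / 5.0 = 0.680.
For two independent groups with equal n: n = 2·((z_{α/2} + z_β) / d)².
z_{α/2} + z_β = 1.960 + 0.524 = 2.484.
n = 2 × (2.484 / 0.680)² = 2 × 3.653² = 2 × 13.34 = 26.7.
Round up to the next whole participant.

n = 27 per group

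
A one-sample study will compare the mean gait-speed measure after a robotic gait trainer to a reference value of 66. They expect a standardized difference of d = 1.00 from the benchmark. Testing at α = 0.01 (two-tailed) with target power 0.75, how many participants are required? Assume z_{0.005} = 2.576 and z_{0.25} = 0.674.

For a one-sample test: n = ((z_{α/2} + z_β) / d)².
z_{α/2} + z_β = 2.576 + 0.674 = 3.250.
n = (3.250 / 1.00)² = 3.250² = 10.56.
Round up.

n = 11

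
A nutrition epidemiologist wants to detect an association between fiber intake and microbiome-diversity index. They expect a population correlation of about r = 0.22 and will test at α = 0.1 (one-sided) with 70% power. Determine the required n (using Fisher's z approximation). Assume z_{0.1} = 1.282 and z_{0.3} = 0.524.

Fisher's z: C = ½·ln((1+r)/(1−r)) = ½·ln(1.5641) = 0.2237.
n = ((z_{α} + z_β)/C)² + 3.
(1.282 + 0.524) / 0.2237 = 1.806 / 0.2237 = 8.073.
n = 8.073² + 3 = 65.18 + 3 = 68.2.
Round up.

n = 69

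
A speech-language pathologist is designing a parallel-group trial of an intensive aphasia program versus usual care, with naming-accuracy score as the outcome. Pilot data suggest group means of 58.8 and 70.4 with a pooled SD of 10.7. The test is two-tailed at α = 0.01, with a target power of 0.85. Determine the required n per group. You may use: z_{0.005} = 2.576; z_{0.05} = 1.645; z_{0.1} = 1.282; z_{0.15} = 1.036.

Cohen's d = |M₁ − M₂| / SD_pooled = |58.8 − 70.4| / 10.7 = 11.6 / 10.7 = 1.084.
For two independent groups with equal n: n = 2·((z_{α/2} + z_β) / d)².
z_{α/2} + z_β = 2.576 + 1.036 = 3.612.
n = 2 × (3.612 / 1.084)² = 2 × 3.332² = 2 × 11.10 = 22.2.
Round up to the next whole participant.

n = 23 per group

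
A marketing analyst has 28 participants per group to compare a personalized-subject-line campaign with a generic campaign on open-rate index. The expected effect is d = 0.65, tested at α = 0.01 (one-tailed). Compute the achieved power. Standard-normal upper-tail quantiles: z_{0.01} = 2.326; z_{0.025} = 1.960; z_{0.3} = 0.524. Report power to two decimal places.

power ≈ 0.54

For two equal groups, power = Φ(d·√(n/2) − z_{α}).
d·√(n/2) = 0.65 × √(28/2) = 0.65 × 3.742 = 2.432.
z_β = 2.432 − 2.326 = 0.106.
Power = Φ(0.106) = 0.542.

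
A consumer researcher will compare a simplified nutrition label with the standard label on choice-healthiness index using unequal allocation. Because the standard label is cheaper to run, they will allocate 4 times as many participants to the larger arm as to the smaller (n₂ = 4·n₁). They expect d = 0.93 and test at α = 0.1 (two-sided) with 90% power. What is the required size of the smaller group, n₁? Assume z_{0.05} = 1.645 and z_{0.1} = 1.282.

n₁ = 13

With allocation ratio k = n₂/n₁ = 4, Var(x̄₁−x̄₂) = σ²(1/n₁ + 1/(k·n₁)) = σ²·(k+1)/(k·n₁).
So n₁ = (1 + 1/k)·((z_{α/2} + z_β)/d)² = 1.250 × (2.927/0.93)².
n₁ = 1.250 × 9.91 = 12.4.
Round up: n₁ = 13, giving n₂ = 4 × 13 = 52.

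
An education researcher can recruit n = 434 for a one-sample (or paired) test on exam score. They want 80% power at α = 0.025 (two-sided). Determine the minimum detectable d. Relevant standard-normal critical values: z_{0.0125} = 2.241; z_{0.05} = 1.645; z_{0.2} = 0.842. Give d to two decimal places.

For a single sample (or paired design) of n = 434: d_min = (z_{α/2} + z_β)/√n.
z-sum = 2.241 + 0.842 = 3.083.
d_min = 3.083 / √434 = 3.083 / 20.833 = 0.148.

d_min ≈ 0.15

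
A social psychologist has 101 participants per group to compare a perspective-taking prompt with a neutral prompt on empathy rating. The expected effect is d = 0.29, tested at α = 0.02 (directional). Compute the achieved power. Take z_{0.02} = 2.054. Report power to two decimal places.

power ≈ 0.50

For two equal groups, power = Φ(d·√(n/2) − z_{α}).
d·√(n/2) = 0.29 × √(101/2) = 0.29 × 7.106 = 2.061.
z_β = 2.061 − 2.054 = 0.007.
Power = Φ(0.007) = 0.503.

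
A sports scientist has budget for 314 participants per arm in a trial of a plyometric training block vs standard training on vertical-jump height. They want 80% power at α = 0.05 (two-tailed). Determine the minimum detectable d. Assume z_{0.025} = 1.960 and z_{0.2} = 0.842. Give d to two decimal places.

d_min ≈ 0.22

For two independent groups of n = 314 each: d_min = (z_{α/2} + z_β)·√(2/n).
z-sum = 1.960 + 0.842 = 2.802.
d_min = 2.802 × √(2/314) = 2.802 × 0.0798 = 0.224.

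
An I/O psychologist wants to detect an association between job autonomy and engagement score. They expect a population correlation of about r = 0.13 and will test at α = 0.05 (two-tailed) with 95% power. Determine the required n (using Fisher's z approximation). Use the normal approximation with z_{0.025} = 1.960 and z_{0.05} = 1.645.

n = 764

Fisher's z: C = ½·ln((1+r)/(1−r)) = ½·ln(1.2989) = 0.1307.
n = ((z_{α/2} + z_β)/C)² + 3.
(1.960 + 1.645) / 0.1307 = 3.605 / 0.1307 = 27.582.
n = 27.582² + 3 = 760.78 + 3 = 763.8.
Round up.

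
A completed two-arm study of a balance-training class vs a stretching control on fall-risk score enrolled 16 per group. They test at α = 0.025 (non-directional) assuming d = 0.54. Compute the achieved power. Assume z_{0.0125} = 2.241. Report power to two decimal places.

For two equal groups, power = Φ(d·√(n/2) − z_{α/2}).
d·√(n/2) = 0.54 × √(16/2) = 0.54 × 2.828 = 1.527.
z_β = 1.527 − 2.241 = -0.714.
Power = Φ(-0.714) = 0.238.

power ≈ 0.24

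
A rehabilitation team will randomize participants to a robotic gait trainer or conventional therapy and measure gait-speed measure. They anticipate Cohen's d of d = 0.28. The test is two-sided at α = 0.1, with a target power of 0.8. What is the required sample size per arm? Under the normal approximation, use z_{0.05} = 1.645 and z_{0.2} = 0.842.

For two independent groups with equal n: n = 2·((z_{α/2} + z_β) / d)².
z_{α/2} + z_β = 1.645 + 0.842 = 2.487.
n = 2 × (2.487 / 0.28)² = 2 × 8.882² = 2 × 78.89 = 157.8.
Round up to the next whole participant.

n = 158 per group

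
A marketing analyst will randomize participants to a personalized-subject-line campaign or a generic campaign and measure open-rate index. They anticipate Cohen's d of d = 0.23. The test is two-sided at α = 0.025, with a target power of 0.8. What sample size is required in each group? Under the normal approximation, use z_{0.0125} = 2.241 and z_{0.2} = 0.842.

For two independent groups with equal n: n = 2·((z_{α/2} + z_β) / d)².
z_{α/2} + z_β = 2.241 + 0.842 = 3.083.
n = 2 × (3.083 / 0.23)² = 2 × 13.404² = 2 × 179.68 = 359.4.
Round up to the next whole participant.

n = 360 per group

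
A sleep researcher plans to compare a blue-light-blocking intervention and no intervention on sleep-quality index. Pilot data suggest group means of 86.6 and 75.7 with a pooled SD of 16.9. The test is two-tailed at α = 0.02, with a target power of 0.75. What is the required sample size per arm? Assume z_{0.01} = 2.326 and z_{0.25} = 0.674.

Cohen's d = |M₁ − M₂| / SD_pooled = |86.6 − 75.7| / 16.9 = 10.9 / 16.9 = 0.645.
For two independent groups with equal n: n = 2·((z_{α/2} + z_β) / d)².
z_{α/2} + z_β = 2.326 + 0.674 = 3.000.
n = 2 × (3.000 / 0.645)² = 2 × 4.651² = 2 × 21.63 = 43.3.
Round up to the next whole participant.

n = 44 per group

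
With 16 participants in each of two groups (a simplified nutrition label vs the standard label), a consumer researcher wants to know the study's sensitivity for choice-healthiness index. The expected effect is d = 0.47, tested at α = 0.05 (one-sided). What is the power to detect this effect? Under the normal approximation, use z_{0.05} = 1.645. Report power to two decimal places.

power ≈ 0.38

For two equal groups, power = Φ(d·√(n/2) − z_{α}).
d·√(n/2) = 0.47 × √(16/2) = 0.47 × 2.828 = 1.329.
z_β = 1.329 − 1.645 = -0.316.
Power = Φ(-0.316) = 0.376.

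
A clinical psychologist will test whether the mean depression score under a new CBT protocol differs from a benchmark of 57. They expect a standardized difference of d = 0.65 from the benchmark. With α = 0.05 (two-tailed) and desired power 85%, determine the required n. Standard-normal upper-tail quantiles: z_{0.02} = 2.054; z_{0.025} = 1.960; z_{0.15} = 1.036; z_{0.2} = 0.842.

n = 22

For a one-sample test: n = ((z_{α/2} + z_β) / d)².
z_{α/2} + z_β = 1.960 + 1.036 = 2.996.
n = (2.996 / 0.65)² = 4.609² = 21.25.
Round up.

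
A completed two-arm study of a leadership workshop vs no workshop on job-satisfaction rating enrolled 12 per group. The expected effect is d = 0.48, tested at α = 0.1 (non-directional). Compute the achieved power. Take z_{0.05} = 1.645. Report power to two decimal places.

power ≈ 0.32

For two equal groups, power = Φ(d·√(n/2) − z_{α/2}).
d·√(n/2) = 0.48 × √(12/2) = 0.48 × 2.449 = 1.176.
z_β = 1.176 − 1.645 = -0.469.
Power = Φ(-0.469) = 0.319.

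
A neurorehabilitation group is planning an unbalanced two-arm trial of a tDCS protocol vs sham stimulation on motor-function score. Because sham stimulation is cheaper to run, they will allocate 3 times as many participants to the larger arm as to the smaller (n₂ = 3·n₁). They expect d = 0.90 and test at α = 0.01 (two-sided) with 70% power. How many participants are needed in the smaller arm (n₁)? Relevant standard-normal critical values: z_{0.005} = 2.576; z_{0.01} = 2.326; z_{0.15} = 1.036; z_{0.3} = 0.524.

With allocation ratio k = n₂/n₁ = 3, Var(x̄₁−x̄₂) = σ²(1/n₁ + 1/(k·n₁)) = σ²·(k+1)/(k·n₁).
So n₁ = (1 + 1/k)·((z_{α/2} + z_β)/d)² = 1.333 × (3.100/0.90)².
n₁ = 1.333 × 11.86 = 15.8.
Round up: n₁ = 16, giving n₂ = 3 × 16 = 48.

n₁ = 16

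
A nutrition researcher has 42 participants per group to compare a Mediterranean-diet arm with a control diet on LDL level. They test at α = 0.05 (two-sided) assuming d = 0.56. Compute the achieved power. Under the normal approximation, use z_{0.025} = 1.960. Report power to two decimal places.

power ≈ 0.73

For two equal groups, power = Φ(d·√(n/2) − z_{α/2}).
d·√(n/2) = 0.56 × √(42/2) = 0.56 × 4.583 = 2.566.
z_β = 2.566 − 1.960 = 0.606.
Power = Φ(0.606) = 0.728.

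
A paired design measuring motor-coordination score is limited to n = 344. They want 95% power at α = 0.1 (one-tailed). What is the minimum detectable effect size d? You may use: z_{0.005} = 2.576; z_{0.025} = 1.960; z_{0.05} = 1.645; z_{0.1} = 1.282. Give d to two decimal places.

For a single sample (or paired design) of n = 344: d_min = (z_{α} + z_β)/√n.
z-sum = 1.282 + 1.645 = 2.927.
d_min = 2.927 / √344 = 2.927 / 18.547 = 0.158.

d_min ≈ 0.16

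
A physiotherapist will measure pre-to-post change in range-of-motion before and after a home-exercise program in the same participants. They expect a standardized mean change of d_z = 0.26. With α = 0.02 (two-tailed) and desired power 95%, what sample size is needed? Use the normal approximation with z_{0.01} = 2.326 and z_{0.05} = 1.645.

n = 234 pairs

For a paired (one-sample on differences) test: n = ((z_{α/2} + z_β) / d)².
z_{α/2} + z_β = 2.326 + 1.645 = 3.971.
n = (3.971 / 0.26)² = 15.273² = 233.27.
Round up.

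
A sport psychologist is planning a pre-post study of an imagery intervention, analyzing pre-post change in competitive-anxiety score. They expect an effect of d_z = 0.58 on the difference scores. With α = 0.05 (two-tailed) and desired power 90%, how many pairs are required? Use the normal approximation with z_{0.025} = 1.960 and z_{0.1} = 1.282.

n = 32 pairs

For a paired (one-sample on differences) test: n = ((z_{α/2} + z_β) / d)².
z_{α/2} + z_β = 1.960 + 1.282 = 3.242.
n = (3.242 / 0.58)² = 5.590² = 31.24.
Round up.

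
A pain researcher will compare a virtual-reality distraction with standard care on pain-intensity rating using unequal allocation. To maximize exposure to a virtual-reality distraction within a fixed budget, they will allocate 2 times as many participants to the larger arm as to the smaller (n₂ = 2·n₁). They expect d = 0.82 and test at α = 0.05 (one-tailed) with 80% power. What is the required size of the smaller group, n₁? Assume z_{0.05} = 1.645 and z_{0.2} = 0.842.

With allocation ratio k = n₂/n₁ = 2, Var(x̄₁−x̄₂) = σ²(1/n₁ + 1/(k·n₁)) = σ²·(k+1)/(k·n₁).
So n₁ = (1 + 1/k)·((z_{α} + z_β)/d)² = 1.500 × (2.487/0.82)².
n₁ = 1.500 × 9.20 = 13.8.
Round up: n₁ = 14, giving n₂ = 2 × 14 = 28.

n₁ = 14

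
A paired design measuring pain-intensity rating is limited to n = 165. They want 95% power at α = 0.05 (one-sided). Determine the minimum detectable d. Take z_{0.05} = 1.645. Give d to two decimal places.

d_min ≈ 0.26

For a single sample (or paired design) of n = 165: d_min = (z_{α} + z_β)/√n.
z-sum = 1.645 + 1.645 = 3.290.
d_min = 3.290 / √165 = 3.290 / 12.845 = 0.256.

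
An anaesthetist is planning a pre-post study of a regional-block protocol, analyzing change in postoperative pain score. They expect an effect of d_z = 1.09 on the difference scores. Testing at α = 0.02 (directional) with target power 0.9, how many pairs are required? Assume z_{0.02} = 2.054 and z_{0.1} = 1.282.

n = 10 pairs

For a paired (one-sample on differences) test: n = ((z_{α} + z_β) / d)².
z_{α} + z_β = 2.054 + 1.282 = 3.336.
n = (3.336 / 1.09)² = 3.061² = 9.37.
Round up.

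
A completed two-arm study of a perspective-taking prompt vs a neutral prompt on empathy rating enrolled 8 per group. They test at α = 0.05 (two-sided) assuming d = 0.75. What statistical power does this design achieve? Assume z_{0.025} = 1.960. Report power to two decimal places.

power ≈ 0.32

For two equal groups, power = Φ(d·√(n/2) − z_{α/2}).
d·√(n/2) = 0.75 × √(8/2) = 0.75 × 2.000 = 1.500.
z_β = 1.500 − 1.960 = -0.460.
Power = Φ(-0.460) = 0.323.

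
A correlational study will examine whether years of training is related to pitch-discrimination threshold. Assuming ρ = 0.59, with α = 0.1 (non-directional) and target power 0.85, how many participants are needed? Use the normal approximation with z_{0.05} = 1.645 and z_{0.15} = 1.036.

Fisher's z: C = ½·ln((1+r)/(1−r)) = ½·ln(3.8780) = 0.6777.
n = ((z_{α/2} + z_β)/C)² + 3.
(1.645 + 1.036) / 0.6777 = 2.681 / 0.6777 = 3.956.
n = 3.956² + 3 = 15.65 + 3 = 18.7.
Round up.

n = 19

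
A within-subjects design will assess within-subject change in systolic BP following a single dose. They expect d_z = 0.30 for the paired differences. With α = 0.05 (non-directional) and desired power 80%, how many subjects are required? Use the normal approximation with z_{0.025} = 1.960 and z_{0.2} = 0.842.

n = 88 pairs

For a paired (one-sample on differences) test: n = ((z_{α/2} + z_β) / d)².
z_{α/2} + z_β = 1.960 + 0.842 = 2.802.
n = (2.802 / 0.30)² = 9.340² = 87.24.
Round up.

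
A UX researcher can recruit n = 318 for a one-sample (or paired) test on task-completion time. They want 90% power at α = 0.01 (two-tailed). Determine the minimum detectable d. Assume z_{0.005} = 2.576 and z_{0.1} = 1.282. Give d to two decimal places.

d_min ≈ 0.22

For a single sample (or paired design) of n = 318: d_min = (z_{α/2} + z_β)/√n.
z-sum = 2.576 + 1.282 = 3.858.
d_min = 3.858 / √318 = 3.858 / 17.833 = 0.216.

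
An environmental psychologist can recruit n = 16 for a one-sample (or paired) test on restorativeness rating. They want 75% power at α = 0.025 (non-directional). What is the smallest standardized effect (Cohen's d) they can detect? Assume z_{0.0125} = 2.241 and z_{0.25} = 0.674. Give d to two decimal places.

For a single sample (or paired design) of n = 16: d_min = (z_{α/2} + z_β)/√n.
z-sum = 2.241 + 0.674 = 2.915.
d_min = 2.915 / √16 = 2.915 / 4.000 = 0.729.

d_min ≈ 0.73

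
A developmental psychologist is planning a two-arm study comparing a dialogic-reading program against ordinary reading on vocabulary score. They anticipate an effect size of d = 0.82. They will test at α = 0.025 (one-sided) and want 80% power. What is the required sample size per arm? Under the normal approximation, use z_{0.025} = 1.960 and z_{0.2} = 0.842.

For two independent groups with equal n: n = 2·((z_{α} + z_β) / d)².
z_{α} + z_β = 1.960 + 0.842 = 2.802.
n = 2 × (2.802 / 0.82)² = 2 × 3.417² = 2 × 11.68 = 23.4.
Round up to the next whole participant.

n = 24 per group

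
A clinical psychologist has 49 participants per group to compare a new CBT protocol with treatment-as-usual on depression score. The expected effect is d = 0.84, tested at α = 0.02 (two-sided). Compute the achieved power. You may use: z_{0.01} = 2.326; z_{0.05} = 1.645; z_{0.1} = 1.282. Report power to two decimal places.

For two equal groups, power = Φ(d·√(n/2) − z_{α/2}).
d·√(n/2) = 0.84 × √(49/2) = 0.84 × 4.950 = 4.158.
z_β = 4.158 − 2.326 = 1.832.
Power = Φ(1.832) = 0.967.

power ≈ 0.97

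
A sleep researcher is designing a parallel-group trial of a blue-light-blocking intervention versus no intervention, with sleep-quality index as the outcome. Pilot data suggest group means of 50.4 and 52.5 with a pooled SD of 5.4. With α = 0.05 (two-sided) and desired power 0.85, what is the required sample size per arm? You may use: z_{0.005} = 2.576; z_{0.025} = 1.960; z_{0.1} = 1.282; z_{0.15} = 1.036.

Cohen's d = |M₁ − M₂| / SD_pooled = |50.4 − 52.5| / 5.4 = 2.1 / 5.4 = 0.389.
For two independent groups with equal n: n = 2·((z_{α/2} + z_β) / d)².
z_{α/2} + z_β = 1.960 + 1.036 = 2.996.
n = 2 × (2.996 / 0.389)² = 2 × 7.702² = 2 × 59.32 = 118.6.
Round up to the next whole participant.

n = 119 per group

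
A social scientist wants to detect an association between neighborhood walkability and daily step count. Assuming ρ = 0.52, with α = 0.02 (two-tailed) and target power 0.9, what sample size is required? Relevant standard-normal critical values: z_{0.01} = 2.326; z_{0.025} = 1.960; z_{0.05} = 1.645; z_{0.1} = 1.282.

Fisher's z: C = ½·ln((1+r)/(1−r)) = ½·ln(3.1667) = 0.5763.
n = ((z_{α/2} + z_β)/C)² + 3.
(2.326 + 1.282) / 0.5763 = 3.608 / 0.5763 = 6.261.
n = 6.261² + 3 = 39.20 + 3 = 42.2.
Round up.

n = 43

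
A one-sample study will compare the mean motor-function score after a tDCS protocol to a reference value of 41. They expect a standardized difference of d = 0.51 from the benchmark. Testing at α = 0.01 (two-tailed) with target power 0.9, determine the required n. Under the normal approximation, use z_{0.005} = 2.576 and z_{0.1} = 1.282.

For a one-sample test: n = ((z_{α/2} + z_β) / d)².
z_{α/2} + z_β = 2.576 + 1.282 = 3.858.
n = (3.858 / 0.51)² = 7.565² = 57.22.
Round up.

n = 58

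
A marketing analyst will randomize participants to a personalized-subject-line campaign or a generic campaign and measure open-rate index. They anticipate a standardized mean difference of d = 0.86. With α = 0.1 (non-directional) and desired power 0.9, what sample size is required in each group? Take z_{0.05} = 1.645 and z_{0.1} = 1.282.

For two independent groups with equal n: n = 2·((z_{α/2} + z_β) / d)².
z_{α/2} + z_β = 1.645 + 1.282 = 2.927.
n = 2 × (2.927 / 0.86)² = 2 × 3.403² = 2 × 11.58 = 23.2.
Round up to the next whole participant.

n = 24 per group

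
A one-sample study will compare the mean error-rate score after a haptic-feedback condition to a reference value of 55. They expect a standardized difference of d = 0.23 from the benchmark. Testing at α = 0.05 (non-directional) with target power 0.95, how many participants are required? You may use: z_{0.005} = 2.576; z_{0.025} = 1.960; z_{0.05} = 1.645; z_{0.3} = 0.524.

For a one-sample test: n = ((z_{α/2} + z_β) / d)².
z_{α/2} + z_β = 1.960 + 1.645 = 3.605.
n = (3.605 / 0.23)² = 15.674² = 245.67.
Round up.

n = 246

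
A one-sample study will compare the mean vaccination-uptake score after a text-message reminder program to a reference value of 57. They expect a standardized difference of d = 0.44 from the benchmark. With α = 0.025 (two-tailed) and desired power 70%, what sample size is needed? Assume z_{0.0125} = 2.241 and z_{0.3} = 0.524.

For a one-sample test: n = ((z_{α/2} + z_β) / d)².
z_{α/2} + z_β = 2.241 + 0.524 = 2.765.
n = (2.765 / 0.44)² = 6.284² = 39.49.
Round up.

n = 40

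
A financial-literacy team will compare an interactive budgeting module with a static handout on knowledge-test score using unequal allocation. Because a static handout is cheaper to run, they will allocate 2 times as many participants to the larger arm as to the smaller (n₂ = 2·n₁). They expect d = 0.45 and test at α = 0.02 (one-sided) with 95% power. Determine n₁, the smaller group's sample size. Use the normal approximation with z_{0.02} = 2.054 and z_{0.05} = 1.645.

n₁ = 102

With allocation ratio k = n₂/n₁ = 2, Var(x̄₁−x̄₂) = σ²(1/n₁ + 1/(k·n₁)) = σ²·(k+1)/(k·n₁).
So n₁ = (1 + 1/k)·((z_{α} + z_β)/d)² = 1.500 × (3.699/0.45)².
n₁ = 1.500 × 67.57 = 101.4.
Round up: n₁ = 102, giving n₂ = 2 × 102 = 204.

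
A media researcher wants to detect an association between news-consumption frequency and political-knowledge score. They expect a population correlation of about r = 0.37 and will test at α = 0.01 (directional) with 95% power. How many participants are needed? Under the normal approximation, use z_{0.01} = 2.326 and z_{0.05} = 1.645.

n = 108

Fisher's z: C = ½·ln((1+r)/(1−r)) = ½·ln(2.1746) = 0.3884.
n = ((z_{α} + z_β)/C)² + 3.
(2.326 + 1.645) / 0.3884 = 3.971 / 0.3884 = 10.224.
n = 10.224² + 3 = 104.53 + 3 = 107.5.
Round up.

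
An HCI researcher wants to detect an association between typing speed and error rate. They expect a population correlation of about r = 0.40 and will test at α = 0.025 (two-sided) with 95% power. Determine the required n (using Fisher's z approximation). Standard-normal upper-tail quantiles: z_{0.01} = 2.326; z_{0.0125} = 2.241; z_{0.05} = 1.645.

n = 88

Fisher's z: C = ½·ln((1+r)/(1−r)) = ½·ln(2.3333) = 0.4236.
n = ((z_{α/2} + z_β)/C)² + 3.
(2.241 + 1.645) / 0.4236 = 3.886 / 0.4236 = 9.174.
n = 9.174² + 3 = 84.16 + 3 = 87.2.
Round up.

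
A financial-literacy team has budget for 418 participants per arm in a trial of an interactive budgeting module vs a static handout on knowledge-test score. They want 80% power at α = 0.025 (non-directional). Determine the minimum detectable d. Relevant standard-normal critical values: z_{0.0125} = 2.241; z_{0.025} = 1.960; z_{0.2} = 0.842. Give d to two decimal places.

d_min ≈ 0.21

For two independent groups of n = 418 each: d_min = (z_{α/2} + z_β)·√(2/n).
z-sum = 2.241 + 0.842 = 3.083.
d_min = 3.083 × √(2/418) = 3.083 × 0.0692 = 0.213.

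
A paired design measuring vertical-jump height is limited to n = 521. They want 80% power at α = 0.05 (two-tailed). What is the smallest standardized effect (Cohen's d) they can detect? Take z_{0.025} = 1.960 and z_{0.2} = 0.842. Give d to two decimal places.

d_min ≈ 0.12

For a single sample (or paired design) of n = 521: d_min = (z_{α/2} + z_β)/√n.
z-sum = 1.960 + 0.842 = 2.802.
d_min = 2.802 / √521 = 2.802 / 22.825 = 0.123.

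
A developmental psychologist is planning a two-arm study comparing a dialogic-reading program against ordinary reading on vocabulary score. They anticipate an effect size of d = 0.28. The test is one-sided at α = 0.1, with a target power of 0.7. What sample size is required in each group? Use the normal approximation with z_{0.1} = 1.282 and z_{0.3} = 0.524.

n = 84 per group

For two independent groups with equal n: n = 2·((z_{α} + z_β) / d)².
z_{α} + z_β = 1.282 + 0.524 = 1.806.
n = 2 × (1.806 / 0.28)² = 2 × 6.450² = 2 × 41.60 = 83.2.
Round up to the next whole participant.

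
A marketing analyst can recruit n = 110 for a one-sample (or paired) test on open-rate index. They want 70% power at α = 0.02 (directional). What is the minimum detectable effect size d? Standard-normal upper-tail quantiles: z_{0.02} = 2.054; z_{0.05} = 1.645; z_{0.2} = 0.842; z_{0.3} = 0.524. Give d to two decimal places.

d_min ≈ 0.25

For a single sample (or paired design) of n = 110: d_min = (z_{α} + z_β)/√n.
z-sum = 2.054 + 0.524 = 2.578.
d_min = 2.578 / √110 = 2.578 / 10.488 = 0.246.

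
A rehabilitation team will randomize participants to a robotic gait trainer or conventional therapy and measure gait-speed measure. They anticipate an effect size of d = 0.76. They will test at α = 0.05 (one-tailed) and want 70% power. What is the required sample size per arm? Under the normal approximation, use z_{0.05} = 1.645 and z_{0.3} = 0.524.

n = 17 per group

For two independent groups with equal n: n = 2·((z_{α} + z_β) / d)².
z_{α} + z_β = 1.645 + 0.524 = 2.169.
n = 2 × (2.169 / 0.76)² = 2 × 2.854² = 2 × 8.15 = 16.3.
Round up to the next whole participant.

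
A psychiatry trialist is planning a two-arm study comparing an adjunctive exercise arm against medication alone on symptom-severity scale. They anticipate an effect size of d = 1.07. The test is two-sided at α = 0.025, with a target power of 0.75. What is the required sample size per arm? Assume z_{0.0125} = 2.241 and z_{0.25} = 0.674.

n = 15 per group

For two independent groups with equal n: n = 2·((z_{α/2} + z_β) / d)².
z_{α/2} + z_β = 2.241 + 0.674 = 2.915.
n = 2 × (2.915 / 1.07)² = 2 × 2.724² = 2 × 7.42 = 14.8.
Round up to the next whole participant.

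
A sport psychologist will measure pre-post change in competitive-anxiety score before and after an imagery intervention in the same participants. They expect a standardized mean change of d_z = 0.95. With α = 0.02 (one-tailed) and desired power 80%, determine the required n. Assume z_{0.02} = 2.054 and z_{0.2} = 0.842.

n = 10 pairs

For a paired (one-sample on differences) test: n = ((z_{α} + z_β) / d)².
z_{α} + z_β = 2.054 + 0.842 = 2.896.
n = (2.896 / 0.95)² = 3.048² = 9.29.
Round up.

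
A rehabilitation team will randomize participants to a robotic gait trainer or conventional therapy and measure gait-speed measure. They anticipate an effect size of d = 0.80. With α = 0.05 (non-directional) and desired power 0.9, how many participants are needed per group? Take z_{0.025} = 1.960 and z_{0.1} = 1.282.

n = 33 per group

For two independent groups with equal n: n = 2·((z_{α/2} + z_β) / d)².
z_{α/2} + z_β = 1.960 + 1.282 = 3.242.
n = 2 × (3.242 / 0.80)² = 2 × 4.052² = 2 × 16.42 = 32.8.
Round up to the next whole participant.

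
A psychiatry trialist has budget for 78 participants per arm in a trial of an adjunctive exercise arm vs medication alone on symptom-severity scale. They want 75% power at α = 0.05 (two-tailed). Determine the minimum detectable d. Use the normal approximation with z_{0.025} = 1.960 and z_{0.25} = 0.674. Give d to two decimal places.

d_min ≈ 0.42

For two independent groups of n = 78 each: d_min = (z_{α/2} + z_β)·√(2/n).
z-sum = 1.960 + 0.674 = 2.634.
d_min = 2.634 × √(2/78) = 2.634 × 0.1601 = 0.422.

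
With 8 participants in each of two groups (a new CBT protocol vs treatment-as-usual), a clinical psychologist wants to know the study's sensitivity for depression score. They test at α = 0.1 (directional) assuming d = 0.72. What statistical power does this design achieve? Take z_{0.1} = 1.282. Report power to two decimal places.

For two equal groups, power = Φ(d·√(n/2) − z_{α}).
d·√(n/2) = 0.72 × √(8/2) = 0.72 × 2.000 = 1.440.
z_β = 1.440 − 1.282 = 0.158.
Power = Φ(0.158) = 0.563.

power ≈ 0.56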